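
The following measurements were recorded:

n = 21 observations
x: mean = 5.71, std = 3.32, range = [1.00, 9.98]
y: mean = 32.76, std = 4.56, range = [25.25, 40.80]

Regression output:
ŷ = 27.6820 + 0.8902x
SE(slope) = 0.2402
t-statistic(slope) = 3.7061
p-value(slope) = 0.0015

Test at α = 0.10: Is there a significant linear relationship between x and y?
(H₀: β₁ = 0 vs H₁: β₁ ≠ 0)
Since p-value = 0.0015 < α = 0.10, reject H₀ — the slope is significantly different from 0.

Hypothesis test for the slope coefficient:

H₀: β₁ = 0 (no linear relationship)
H₁: β₁ ≠ 0 (linear relationship exists)

Test statistic: t = β̂₁ / SE(β̂₁) = 0.8902 / 0.2402 = 3.7061

With df = 19, the two-sided p-value for |t| = 3.7061 is 0.0015.

Decision rule: reject H₀ if p-value < α.
p-value = 0.0015 < α = 0.10 → reject H₀.

Conclusion: the linear association between x and y is significant at the 10% level.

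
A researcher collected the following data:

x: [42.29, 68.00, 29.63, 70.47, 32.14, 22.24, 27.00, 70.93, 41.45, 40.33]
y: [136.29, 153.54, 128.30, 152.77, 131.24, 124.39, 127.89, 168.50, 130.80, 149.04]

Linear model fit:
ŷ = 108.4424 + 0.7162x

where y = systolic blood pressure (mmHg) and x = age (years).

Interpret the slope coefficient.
For each additional year of age, predicted blood pressure increases by approximately 0.7162 mmHg.

The slope β₁ = 0.7162 gives the rate at which the fitted blood pressure changes with age.

Interpretation:
- Age up by 1 year → predicted blood pressure increases by 0.7162 mmHg
- This is a linear approximation: the same per-unit change is assumed across the whole observed x range
- The sign (+) gives the direction; the magnitude 0.7162 gives the size of the effect per year

The intercept β₀ = 108.4424 is the predicted blood pressure when age = 0; since the smallest observed x is 22.24, this is an extrapolation and mainly anchors the line.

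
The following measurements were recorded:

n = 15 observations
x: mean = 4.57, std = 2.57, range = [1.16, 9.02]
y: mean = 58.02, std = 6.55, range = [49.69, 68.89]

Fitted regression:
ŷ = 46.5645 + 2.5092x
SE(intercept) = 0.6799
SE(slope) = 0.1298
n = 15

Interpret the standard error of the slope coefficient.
SE(β̂₁) = 0.1298 is the estimated standard deviation of the slope estimate across repeated samples; relative to β̂₁ = 2.5092 that is 5.2%, a precise estimate.

What SE measures:
- The standard error quantifies the sampling variability of the coefficient estimate
- It is the estimated standard deviation of β̂₁ across hypothetical repeated samples of the same size
- Smaller SE → more precise estimate

Relative precision:
- SE / |β̂₁| = 0.1298 / 2.5092 = 5.2%
- Rule of thumb (under 20%: precise; 20% to under 50%: moderately precise; 50% or more: imprecise) → precise

Link to interval estimation: a confidence interval for β₁ is β̂₁ ± t* × 0.1298, so SE sets the half-width per unit of t*.

What drives SE(β̂₁): wider spread of x values → smaller SE; more residual scatter → larger SE; larger n (here n = 15) → smaller SE.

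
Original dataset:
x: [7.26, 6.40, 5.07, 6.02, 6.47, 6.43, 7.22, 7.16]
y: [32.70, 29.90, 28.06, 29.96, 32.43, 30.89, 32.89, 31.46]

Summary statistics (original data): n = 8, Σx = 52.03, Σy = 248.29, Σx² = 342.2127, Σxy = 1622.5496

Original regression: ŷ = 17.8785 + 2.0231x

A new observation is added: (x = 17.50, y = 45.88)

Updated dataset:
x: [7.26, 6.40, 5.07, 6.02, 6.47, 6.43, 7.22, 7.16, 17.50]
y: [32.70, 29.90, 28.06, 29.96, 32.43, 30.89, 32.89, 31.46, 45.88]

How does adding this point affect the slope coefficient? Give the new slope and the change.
New slope β₁ = 1.3730 versus 2.0231 before: a change of -0.6501 (-32.1%).

The new point has HIGH LEVERAGE: x = 17.50 is far from the original mean x̄ = 52.03/8 ≈ 6.50 (original range [5.07, 7.26]).

Step 1: Update the sums with the new point (n goes from 8 to 9)
Σx  = 52.03 + 17.50 = 69.53
Σy  = 248.29 + 45.88 = 294.17
Σx² = 342.2127 + 17.50² = 342.2127 + 306.2500 = 648.4627
Σxy = 1622.5496 + 17.50×45.88 = 1622.5496 + 802.9000 = 2425.4496

Step 2: Recompute the slope with b₁ = (nΣxy − ΣxΣy) / (nΣx² − (Σx)²)
Numerator   = 9×2425.4496 − 69.53×294.17 = 21829.0464 − 20453.6401 = 1375.4063
Denominator = 9×648.4627 − 69.53² = 5836.1643 − 4834.4209 = 1001.7434
b₁(new) = 1375.4063 / 1001.7434 = 1.3730

(Same formula on the original sums: (8×1622.5496 − 52.03×248.29) / (8×342.2127 − 52.03²) = 61.8681 / 30.5807 = 2.0231, matching the given fit.)

Step 3: Change in slope
Δβ₁ = 1.3730 − 2.0231 = -0.6501
Relative change = -0.6501 / 2.0231 × 100% = -32.1%
→ the slope decreases when the point is added.

A high-leverage point only changes the slope if it is off the original line; here y = 45.88 is below the original trend, so the slope decreases.
In practice: investigate whether it comes from the same population as the rest of the sample; check such a point for data-entry or measurement error.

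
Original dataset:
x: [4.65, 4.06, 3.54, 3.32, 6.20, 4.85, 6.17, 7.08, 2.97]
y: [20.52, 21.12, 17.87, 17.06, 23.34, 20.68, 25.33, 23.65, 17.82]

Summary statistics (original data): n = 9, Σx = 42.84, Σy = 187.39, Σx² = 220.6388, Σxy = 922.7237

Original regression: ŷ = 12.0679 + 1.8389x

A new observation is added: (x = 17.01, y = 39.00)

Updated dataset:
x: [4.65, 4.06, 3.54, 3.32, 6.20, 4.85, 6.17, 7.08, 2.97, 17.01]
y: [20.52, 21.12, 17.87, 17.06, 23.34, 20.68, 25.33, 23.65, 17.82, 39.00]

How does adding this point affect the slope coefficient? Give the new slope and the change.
Adding the point moves β₁ from 1.8389 to 1.5231, i.e. it decreases by 0.3158 (-17.2%).

x = 17.01 lies well outside the original x-range [2.97, 7.08] (x̄ ≈ 4.76), so this observation has high leverage and can move the slope substantially.

Step 1: Update the sums with the new point (n goes from 9 to 10)
Σx  = 42.84 + 17.01 = 59.85
Σy  = 187.39 + 39.00 = 226.39
Σx² = 220.6388 + 17.01² = 220.6388 + 289.3401 = 509.9789
Σxy = 922.7237 + 17.01×39.00 = 922.7237 + 663.3900 = 1586.1137

Step 2: Recompute the slope with b₁ = (nΣxy − ΣxΣy) / (nΣx² − (Σx)²)
Numerator   = 10×1586.1137 − 59.85×226.39 = 15861.1370 − 13549.4415 = 2311.6955
Denominator = 10×509.9789 − 59.85² = 5099.7890 − 3582.0225 = 1517.7665
b₁(new) = 2311.6955 / 1517.7665 = 1.5231

(Same formula on the original sums: (9×922.7237 − 42.84×187.39) / (9×220.6388 − 42.84²) = 276.7257 / 150.4836 = 1.8389, matching the given fit.)

Step 3: Change in slope
Δβ₁ = 1.5231 − 1.8389 = -0.3158
Relative change = -0.3158 / 1.8389 × 100% = -17.2%
→ the slope decreases when the point is added.

Because the point sits below the extension of the original line at a high-leverage x, it tilts the fit down.
In practice: refit with and without it and report both if conclusions differ; investigate whether it comes from the same population as the rest of the sample.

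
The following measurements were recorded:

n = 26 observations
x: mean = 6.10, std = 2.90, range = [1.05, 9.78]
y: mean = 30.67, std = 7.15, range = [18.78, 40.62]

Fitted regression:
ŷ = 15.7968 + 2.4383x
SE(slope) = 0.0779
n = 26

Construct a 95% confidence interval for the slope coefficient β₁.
The 95% CI for β₁ is (2.2775, 2.5991)

Confidence interval for the slope:

The 95% CI for β₁ is: β̂₁ ± t*(α/2, n-2) × SE(β̂₁)

Step 1: Find critical t-value
- Confidence level = 0.95
- Degrees of freedom = n - 2 = 26 - 2 = 24
- t*(α/2, 24) = 2.0639

Step 2: Calculate margin of error
Margin = 2.0639 × 0.0779 = 0.1608

Step 3: Construct interval
CI = 2.4383 ± 0.1608
CI = (2.2775, 2.5991)

Interpretation: intervals built this way capture the true β₁ in 95% of repeated samples; here the plausible range for the per-unit effect of x on y is 2.2775 to 2.5991.
Since 0 is outside the interval, a two-sided test at α = 0.05 would reject H₀: β₁ = 0.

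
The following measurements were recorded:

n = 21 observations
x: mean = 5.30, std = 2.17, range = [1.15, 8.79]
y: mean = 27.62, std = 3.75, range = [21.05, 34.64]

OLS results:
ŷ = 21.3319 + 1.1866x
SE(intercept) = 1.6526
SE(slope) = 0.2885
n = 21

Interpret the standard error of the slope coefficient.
The slope 1.1866 is pinned down to within about ±0.2885 (one SE) by these data — relative uncertainty 24.3%, i.e. moderately precise.

What SE measures:
- The standard error quantifies the sampling variability of the coefficient estimate
- It is the estimated standard deviation of β̂₁ across hypothetical repeated samples of the same size
- Smaller SE → more precise estimate

Relative precision:
- SE / |β̂₁| = 0.2885 / 1.1866 = 24.3%
- Rule of thumb (under 20%: precise; 20% to under 50%: moderately precise; 50% or more: imprecise) → moderately precise

Rough 95% range (±2 SE): 1.1866 ± 0.5770 → (0.6096, 1.7636).

What drives SE(β̂₁): wider spread of x values → smaller SE; larger n (here n = 21) → smaller SE; more residual scatter → larger SE.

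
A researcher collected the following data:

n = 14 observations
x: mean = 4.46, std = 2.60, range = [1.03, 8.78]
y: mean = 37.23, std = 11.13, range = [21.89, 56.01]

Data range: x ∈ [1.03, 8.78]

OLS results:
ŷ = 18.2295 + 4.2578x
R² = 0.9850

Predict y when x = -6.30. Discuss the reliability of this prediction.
ŷ = -8.5946 (extrapolation — x = -6.30 lies outside [1.03, 8.78], so reliability is low).

Prediction calculation:
ŷ = 18.2295 + 4.2578 × (-6.30)
ŷ = -8.5946

Reliability:
- Data range: x ∈ [1.03, 8.78]
- Prediction point: x = -6.30 is 7.33 units below the observed range → this is EXTRAPOLATION, not interpolation

Why that matters here:
- The standard error of prediction grows with (x − x̄)², and x = -6.30 is far from x̄ = 4.46
- R² describes fit only over the sampled x values; it says nothing about behaviour beyond them

A defensible statement: 'if the linear trend continued to x = -6.30, y would be about -8.5946' — the premise is untested.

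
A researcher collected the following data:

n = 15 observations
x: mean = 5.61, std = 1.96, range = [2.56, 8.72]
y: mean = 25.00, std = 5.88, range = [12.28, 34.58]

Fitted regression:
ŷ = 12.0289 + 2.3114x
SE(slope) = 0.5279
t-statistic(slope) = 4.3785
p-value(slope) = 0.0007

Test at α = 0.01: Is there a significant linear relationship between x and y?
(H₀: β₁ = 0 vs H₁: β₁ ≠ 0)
p-value = 0.0007 < α = 0.01, so we reject H₀. The relationship is significant.

Hypothesis test for the slope coefficient:

H₀: β₁ = 0 (no linear relationship)
H₁: β₁ ≠ 0 (linear relationship exists)

Test statistic: t = β̂₁ / SE(β̂₁) = 2.3114 / 0.5279 = 4.3785

With df = 13, the two-sided p-value for |t| = 4.3785 is 0.0007.

Decision rule: reject H₀ if p-value < α.
p-value = 0.0007 < α = 0.01 → reject H₀.

There is sufficient evidence at the 1% significance level to conclude that a linear relationship exists between x and y.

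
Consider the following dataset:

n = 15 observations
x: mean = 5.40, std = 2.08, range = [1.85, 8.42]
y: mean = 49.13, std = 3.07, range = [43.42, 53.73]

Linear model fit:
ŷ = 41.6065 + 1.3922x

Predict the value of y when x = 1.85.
ŷ = 44.1821

x = 1.85 lies inside the observed range [1.85, 8.42], so the fitted equation applies directly:

ŷ = 41.6065 + 1.3922 × 1.85
ŷ = 41.6065 + 2.5756
ŷ = 44.1821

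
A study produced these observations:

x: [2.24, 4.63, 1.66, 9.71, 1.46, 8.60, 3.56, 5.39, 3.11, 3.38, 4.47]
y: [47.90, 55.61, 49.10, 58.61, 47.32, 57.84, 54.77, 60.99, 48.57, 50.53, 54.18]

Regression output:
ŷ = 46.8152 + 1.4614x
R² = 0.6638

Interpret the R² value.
R² = 0.6638 means 66.38% of the variation in y is explained by the linear relationship with x. This indicates a moderate fit.

The coefficient of determination R² is the fraction of the total variation in y that the fitted line accounts for.

Here R² = 0.6638:
- Explained: 66.38% of the variation in y
- Unexplained (residual): 100% − 66.38% = 33.62%
- Rule of thumb (below 0.3 weak; 0.3 to below 0.7 moderate; 0.7 and above strong) → moderate

Note: R² never decreases when predictors are added, so it should not be used alone to compare models of different size.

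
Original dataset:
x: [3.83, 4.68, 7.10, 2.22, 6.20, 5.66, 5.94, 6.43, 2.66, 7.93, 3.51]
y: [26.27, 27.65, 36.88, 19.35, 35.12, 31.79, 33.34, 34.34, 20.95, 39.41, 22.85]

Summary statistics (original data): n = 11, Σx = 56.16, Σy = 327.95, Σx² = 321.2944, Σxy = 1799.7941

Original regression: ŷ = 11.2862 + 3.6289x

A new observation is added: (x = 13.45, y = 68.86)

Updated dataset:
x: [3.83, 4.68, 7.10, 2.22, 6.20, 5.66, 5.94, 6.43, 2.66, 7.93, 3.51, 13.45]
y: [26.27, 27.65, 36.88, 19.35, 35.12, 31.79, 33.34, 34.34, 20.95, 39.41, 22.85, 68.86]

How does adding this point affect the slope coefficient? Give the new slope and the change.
Adding the point moves β₁ from 3.6289 to 4.3102, i.e. it increases by 0.6813 (+18.8%).

x = 13.45 lies well outside the original x-range [2.22, 7.93] (x̄ ≈ 5.11), so this observation has high leverage and can move the slope substantially.

Step 1: Update the sums with the new point (n goes from 11 to 12)
Σx  = 56.16 + 13.45 = 69.61
Σy  = 327.95 + 68.86 = 396.81
Σx² = 321.2944 + 13.45² = 321.2944 + 180.9025 = 502.1969
Σxy = 1799.7941 + 13.45×68.86 = 1799.7941 + 926.1670 = 2725.9611

Step 2: Recompute the slope with b₁ = (nΣxy − ΣxΣy) / (nΣx² − (Σx)²)
Numerator   = 12×2725.9611 − 69.61×396.81 = 32711.5332 − 27621.9441 = 5089.5891
Denominator = 12×502.1969 − 69.61² = 6026.3628 − 4845.5521 = 1180.8107
b₁(new) = 5089.5891 / 1180.8107 = 4.3102

(Same formula on the original sums: (11×1799.7941 − 56.16×327.95) / (11×321.2944 − 56.16²) = 1380.0631 / 380.2928 = 3.6289, matching the given fit.)

Step 3: Change in slope
Δβ₁ = 4.3102 − 3.6289 = +0.6813
Relative change = +0.6813 / 3.6289 × 100% = +18.8%
→ the slope increases when the point is added.

Because the point sits above the extension of the original line at a high-leverage x, it tilts the fit up.
In practice: investigate whether it comes from the same population as the rest of the sample.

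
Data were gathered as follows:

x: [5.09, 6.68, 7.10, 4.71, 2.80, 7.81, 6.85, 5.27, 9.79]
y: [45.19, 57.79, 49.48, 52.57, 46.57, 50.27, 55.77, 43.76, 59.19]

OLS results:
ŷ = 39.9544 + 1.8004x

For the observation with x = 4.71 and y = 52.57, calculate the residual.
Residual = 4.1357

The residual is the difference between the actual value and the predicted value:

Residual = y - ŷ

Step 1: Calculate predicted value
ŷ = 39.9544 + 1.8004 × 4.71
ŷ = 48.4343

Step 2: Calculate residual
Residual = 52.57 - 48.4343
Residual = 4.1357

Sign check: y > ŷ, so the point is above the line and the fit underestimates here.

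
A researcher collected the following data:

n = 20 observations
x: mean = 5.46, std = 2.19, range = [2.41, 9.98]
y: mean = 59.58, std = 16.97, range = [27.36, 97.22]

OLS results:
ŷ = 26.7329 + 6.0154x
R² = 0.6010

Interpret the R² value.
About 60.10% of the variability in y is accounted for by the regression on x (R² = 0.6010) — a moderate linear fit.

R² = 1 − SS_res/SS_tot compares the residual scatter to the total scatter of y about its mean.

Here R² = 0.6010:
- Explained: 60.10% of the variation in y
- Unexplained (residual): 100% − 60.10% = 39.90%
- Rule of thumb (below 0.3 weak; 0.3 to below 0.7 moderate; 0.7 and above strong) → moderate

Note: R² never decreases when predictors are added, so it should not be used alone to compare models of different size.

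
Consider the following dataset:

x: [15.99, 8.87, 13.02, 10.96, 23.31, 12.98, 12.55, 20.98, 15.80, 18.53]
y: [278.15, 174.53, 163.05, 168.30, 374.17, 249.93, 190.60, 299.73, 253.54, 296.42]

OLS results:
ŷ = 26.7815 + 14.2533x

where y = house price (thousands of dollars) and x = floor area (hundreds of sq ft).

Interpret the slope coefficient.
On average, house price is about 14.2533 thousand dollars higher for every extra hundred sq ft of floor area.

The slope β₁ = 14.2533 gives the rate at which the fitted house price changes with floor area.

Interpretation:
- Floor area up by 1 hundred sq ft → predicted house price increases by 14.2533 thousand dollars
- The effect is assumed constant over the observed range of x (linearity)

The intercept β₀ = 26.7815 is the predicted house price when floor area = 0; since the smallest observed x is 8.87, this is an extrapolation and mainly anchors the line.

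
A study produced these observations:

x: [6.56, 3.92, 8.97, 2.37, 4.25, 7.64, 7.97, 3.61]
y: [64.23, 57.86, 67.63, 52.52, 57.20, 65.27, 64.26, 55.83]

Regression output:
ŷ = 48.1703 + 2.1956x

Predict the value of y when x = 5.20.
ŷ = 59.5874

To predict y for x = 5.20, substitute into the regression equation:

ŷ = 48.1703 + 2.1956 × 5.20
ŷ = 48.1703 + 11.4171
ŷ = 59.5874

This is a point prediction; actual observations scatter around it by roughly the residual standard deviation.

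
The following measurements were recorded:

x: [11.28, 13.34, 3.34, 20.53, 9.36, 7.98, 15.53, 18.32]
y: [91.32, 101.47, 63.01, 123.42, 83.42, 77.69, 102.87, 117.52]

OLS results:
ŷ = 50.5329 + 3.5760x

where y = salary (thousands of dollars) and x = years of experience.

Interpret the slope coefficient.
An increase of one year in experience is associated with a 3.5760 thousand dollars increase in predicted salary.

β₁ = 3.5760 is the change in predicted salary (thousand dollars) per additional year of experience.

Interpretation:
- Experience up by 1 year → predicted salary increases by 3.5760 thousand dollars
- This is a linear approximation: the same per-unit change is assumed across the whole observed x range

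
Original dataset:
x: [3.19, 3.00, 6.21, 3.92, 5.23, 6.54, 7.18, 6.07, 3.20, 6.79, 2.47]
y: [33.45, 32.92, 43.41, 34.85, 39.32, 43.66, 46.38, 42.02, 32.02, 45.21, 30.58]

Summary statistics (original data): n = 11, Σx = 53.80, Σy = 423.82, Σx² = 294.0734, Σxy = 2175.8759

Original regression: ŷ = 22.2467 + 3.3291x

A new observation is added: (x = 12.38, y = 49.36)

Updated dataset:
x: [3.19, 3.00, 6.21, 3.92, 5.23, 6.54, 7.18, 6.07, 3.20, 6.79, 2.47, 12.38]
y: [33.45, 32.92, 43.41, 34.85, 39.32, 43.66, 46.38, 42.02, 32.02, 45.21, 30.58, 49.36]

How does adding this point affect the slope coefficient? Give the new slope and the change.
Adding the point moves β₁ from 3.3291 to 2.1537, i.e. it decreases by 1.1754 (-35.3%).

x = 12.38 lies well outside the original x-range [2.47, 7.18] (x̄ ≈ 4.89), so this observation has high leverage and can move the slope substantially.

Step 1: Update the sums with the new point (n goes from 11 to 12)
Σx  = 53.80 + 12.38 = 66.18
Σy  = 423.82 + 49.36 = 473.18
Σx² = 294.0734 + 12.38² = 294.0734 + 153.2644 = 447.3378
Σxy = 2175.8759 + 12.38×49.36 = 2175.8759 + 611.0768 = 2786.9527

Step 2: Recompute the slope with b₁ = (nΣxy − ΣxΣy) / (nΣx² − (Σx)²)
Numerator   = 12×2786.9527 − 66.18×473.18 = 33443.4324 − 31315.0524 = 2128.3800
Denominator = 12×447.3378 − 66.18² = 5368.0536 − 4379.7924 = 988.2612
b₁(new) = 2128.3800 / 988.2612 = 2.1537

(Same formula on the original sums: (11×2175.8759 − 53.80×423.82) / (11×294.0734 − 53.80²) = 1133.1189 / 340.3674 = 3.3291, matching the given fit.)

Step 3: Change in slope
Δβ₁ = 2.1537 − 3.3291 = -1.1754
Relative change = -1.1754 / 3.3291 × 100% = -35.3%
→ the slope decreases when the point is added.

Because the point sits below the extension of the original line at a high-leverage x, it tilts the fit down.
In practice: examine leverage (hᵢ) and Cook's distance rather than deleting it automatically; check such a point for data-entry or measurement error.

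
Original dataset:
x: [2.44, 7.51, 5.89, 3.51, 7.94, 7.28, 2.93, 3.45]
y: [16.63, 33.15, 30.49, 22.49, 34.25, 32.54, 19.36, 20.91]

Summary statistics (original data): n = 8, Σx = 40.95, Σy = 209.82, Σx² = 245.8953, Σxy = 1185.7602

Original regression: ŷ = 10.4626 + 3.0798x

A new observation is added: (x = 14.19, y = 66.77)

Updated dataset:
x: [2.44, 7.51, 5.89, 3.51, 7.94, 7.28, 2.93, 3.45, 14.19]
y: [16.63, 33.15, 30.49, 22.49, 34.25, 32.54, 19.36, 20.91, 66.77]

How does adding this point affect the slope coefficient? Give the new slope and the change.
New slope β₁ = 4.0086 versus 3.0798 before: a change of +0.9288 (+30.2%).

The new point has HIGH LEVERAGE: x = 14.19 is far from the original mean x̄ = 40.95/8 ≈ 5.12 (original range [2.44, 7.94]).

Step 1: Update the sums with the new point (n goes from 8 to 9)
Σx  = 40.95 + 14.19 = 55.14
Σy  = 209.82 + 66.77 = 276.59
Σx² = 245.8953 + 14.19² = 245.8953 + 201.3561 = 447.2514
Σxy = 1185.7602 + 14.19×66.77 = 1185.7602 + 947.4663 = 2133.2265

Step 2: Recompute the slope with b₁ = (nΣxy − ΣxΣy) / (nΣx² − (Σx)²)
Numerator   = 9×2133.2265 − 55.14×276.59 = 19199.0385 − 15251.1726 = 3947.8659
Denominator = 9×447.2514 − 55.14² = 4025.2626 − 3040.4196 = 984.8430
b₁(new) = 3947.8659 / 984.8430 = 4.0086

(Same formula on the original sums: (8×1185.7602 − 40.95×209.82) / (8×245.8953 − 40.95²) = 893.9526 / 290.2599 = 3.0798, matching the given fit.)

Step 3: Change in slope
Δβ₁ = 4.0086 − 3.0798 = +0.9288
Relative change = +0.9288 / 3.0798 × 100% = +30.2%
→ the slope increases when the point is added.

A high-leverage point only changes the slope if it is off the original line; here y = 66.77 is above the original trend, so the slope increases.
In practice: examine leverage (hᵢ) and Cook's distance rather than deleting it automatically.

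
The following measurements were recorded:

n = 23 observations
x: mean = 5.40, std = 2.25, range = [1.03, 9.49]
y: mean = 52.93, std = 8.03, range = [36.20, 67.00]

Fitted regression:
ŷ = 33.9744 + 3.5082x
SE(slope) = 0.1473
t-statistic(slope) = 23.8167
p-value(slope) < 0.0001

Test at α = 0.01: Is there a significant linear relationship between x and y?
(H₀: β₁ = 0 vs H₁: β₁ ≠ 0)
p-value < 0.0001 < α = 0.01, so we reject H₀. The relationship is significant.

Hypothesis test for the slope coefficient:

H₀: β₁ = 0 (no linear relationship)
H₁: β₁ ≠ 0 (linear relationship exists)

Test statistic: t = β̂₁ / SE(β̂₁) = 3.5082 / 0.1473 = 23.8167

With df = 21, the two-sided p-value for |t| = 23.8167 is <0.0001.

Decision rule: reject H₀ if p-value < α.
p-value < 0.0001 < α = 0.01 → reject H₀.

Conclusion: the linear association between x and y is significant at the 1% level.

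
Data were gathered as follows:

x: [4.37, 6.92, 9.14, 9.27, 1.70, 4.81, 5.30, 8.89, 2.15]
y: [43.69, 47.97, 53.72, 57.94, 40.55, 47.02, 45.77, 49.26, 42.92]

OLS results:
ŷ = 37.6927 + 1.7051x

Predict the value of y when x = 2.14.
ŷ = 41.3416

x = 2.14 lies inside the observed range [1.70, 9.27], so the fitted equation applies directly:

ŷ = 37.6927 + 1.7051 × 2.14
ŷ = 37.6927 + 3.6489
ŷ = 41.3416

This is a point prediction; actual observations scatter around it by roughly the residual standard deviation.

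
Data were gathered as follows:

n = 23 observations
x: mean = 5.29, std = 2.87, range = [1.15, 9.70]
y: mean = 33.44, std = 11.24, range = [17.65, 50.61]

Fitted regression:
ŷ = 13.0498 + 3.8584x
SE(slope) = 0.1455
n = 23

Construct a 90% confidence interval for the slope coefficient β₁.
The 90% CI for β₁ is (3.6080, 4.1088)

Confidence interval for the slope:

The 90% CI for β₁ is: β̂₁ ± t*(α/2, n-2) × SE(β̂₁)

Step 1: Find critical t-value
- Confidence level = 0.9
- Degrees of freedom = n - 2 = 23 - 2 = 21
- t*(α/2, 21) = 1.7207

Step 2: Calculate margin of error
Margin = 1.7207 × 0.1455 = 0.2504

Step 3: Construct interval
CI = 3.8584 ± 0.2504
CI = (3.6080, 4.1088)

Interpretation: We are 90% confident that the true slope β₁ lies between 3.6080 and 4.1088.
Since 0 is outside the interval, a two-sided test at α = 0.10 would reject H₀: β₁ = 0.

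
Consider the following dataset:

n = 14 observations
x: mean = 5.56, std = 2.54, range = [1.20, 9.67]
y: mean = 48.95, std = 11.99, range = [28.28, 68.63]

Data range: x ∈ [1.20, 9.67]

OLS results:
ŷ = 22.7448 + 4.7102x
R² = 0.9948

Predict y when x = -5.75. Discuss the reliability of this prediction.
The equation gives ŷ = -4.3389; however x = -5.75 is 6.95 units below the observed range, so this extrapolated value should not be trusted.

Prediction calculation:
ŷ = 22.7448 + 4.7102 × (-5.75)
ŷ = -4.3389

Reliability:
- Data range: x ∈ [1.20, 9.67]
- Prediction point: x = -5.75 is 6.95 units below the observed range → this is EXTRAPOLATION, not interpolation

Why that matters here:
- There are no observations near this x to validate the fitted line there
- The standard error of prediction grows with (x − x̄)², and x = -5.75 is far from x̄ = 5.56

Report the number if required, but flag clearly that it is an extrapolation.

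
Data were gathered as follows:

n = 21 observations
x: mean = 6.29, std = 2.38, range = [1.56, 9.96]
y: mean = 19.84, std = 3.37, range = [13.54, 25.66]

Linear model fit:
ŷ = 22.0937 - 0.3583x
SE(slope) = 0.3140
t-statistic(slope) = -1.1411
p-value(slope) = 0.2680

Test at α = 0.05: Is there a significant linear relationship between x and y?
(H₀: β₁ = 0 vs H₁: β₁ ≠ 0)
Since p-value = 0.2680 ≥ α = 0.05, fail to reject H₀ — the slope is not significantly different from 0.

Hypothesis test for the slope coefficient:

H₀: β₁ = 0 (no linear relationship)
H₁: β₁ ≠ 0 (linear relationship exists)

Test statistic: t = β̂₁ / SE(β̂₁) = -0.3583 / 0.3140 = -1.1411

With df = 19, the two-sided p-value for |t| = 1.1411 is 0.2680.

Decision rule: reject H₀ if p-value < α.
p-value = 0.2680 ≥ α = 0.05 → fail to reject H₀.

At α = 0.05 the data do not provide convincing evidence of a nonzero slope.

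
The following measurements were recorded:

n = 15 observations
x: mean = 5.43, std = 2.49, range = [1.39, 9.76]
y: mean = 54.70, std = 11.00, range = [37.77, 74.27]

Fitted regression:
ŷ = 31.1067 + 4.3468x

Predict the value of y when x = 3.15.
ŷ = 44.7991

Plug x = 3.15 into the fitted line:

ŷ = 31.1067 + 4.3468 × 3.15
ŷ = 31.1067 + 13.6924
ŷ = 44.7991

This is a point prediction; actual observations scatter around it by roughly the residual standard deviation.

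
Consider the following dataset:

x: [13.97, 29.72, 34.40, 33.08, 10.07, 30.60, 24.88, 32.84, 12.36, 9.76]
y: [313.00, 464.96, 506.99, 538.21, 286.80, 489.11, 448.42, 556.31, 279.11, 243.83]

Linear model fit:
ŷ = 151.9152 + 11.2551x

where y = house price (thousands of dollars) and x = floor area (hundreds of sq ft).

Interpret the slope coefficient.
On average, house price is about 11.2551 thousand dollars higher for every extra hundred sq ft of floor area.

The slope coefficient β₁ = 11.2551 represents the marginal effect of floor area on house price.

Interpretation:
- Floor area up by 1 hundred sq ft → predicted house price increases by 11.2551 thousand dollars
- This is a linear approximation: the same per-unit change is assumed across the whole observed x range

(β₀ = 151.9152 is the fitted value at x = 0 and is not part of the slope interpretation.)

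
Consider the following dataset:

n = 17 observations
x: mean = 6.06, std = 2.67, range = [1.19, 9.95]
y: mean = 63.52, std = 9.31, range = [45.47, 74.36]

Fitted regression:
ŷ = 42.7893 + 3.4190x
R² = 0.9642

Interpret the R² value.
About 96.42% of the variability in y is accounted for by the regression on x (R² = 0.9642) — a strong linear fit.

R² (coefficient of determination) measures the proportion of variance in y explained by the regression model.

Here R² = 0.9642:
- Explained: 96.42% of the variation in y
- Unexplained (residual): 100% − 96.42% = 3.58%
- Rule of thumb (below 0.3 weak; 0.3 to below 0.7 moderate; 0.7 and above strong) → strong

Calculation: R² = 1 − (SS_res / SS_tot), where SS_res is the sum of squared residuals and SS_tot the total sum of squares.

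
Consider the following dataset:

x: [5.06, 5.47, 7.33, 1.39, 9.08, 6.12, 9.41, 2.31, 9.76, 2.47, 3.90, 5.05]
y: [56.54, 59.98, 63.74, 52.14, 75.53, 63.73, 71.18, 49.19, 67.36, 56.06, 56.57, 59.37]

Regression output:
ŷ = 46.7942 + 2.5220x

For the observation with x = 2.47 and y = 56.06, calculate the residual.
Residual = 3.0365

The residual is the difference between the actual value and the predicted value:

Residual = y - ŷ

Step 1: Calculate predicted value
ŷ = 46.7942 + 2.5220 × 2.47
ŷ = 53.0235

Step 2: Calculate residual
Residual = 56.06 - 53.0235
Residual = 3.0365

The residual is positive, so the observed y = 56.06 sits above the regression line (the line underestimates it by 3.0365).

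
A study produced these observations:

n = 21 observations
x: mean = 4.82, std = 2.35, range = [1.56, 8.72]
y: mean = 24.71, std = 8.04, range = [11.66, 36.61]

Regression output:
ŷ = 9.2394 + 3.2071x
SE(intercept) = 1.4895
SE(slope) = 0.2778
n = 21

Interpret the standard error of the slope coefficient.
SE(slope) = 0.2778 measures the uncertainty in the estimated slope. The coefficient is estimated precisely (SE/|β̂₁| = 8.7%).

What SE measures:
- The standard error quantifies the sampling variability of the coefficient estimate
- It is the estimated standard deviation of β̂₁ across hypothetical repeated samples of the same size
- Smaller SE → more precise estimate

Relative precision:
- SE / |β̂₁| = 0.2778 / 3.2071 = 8.7%
- Rule of thumb (under 20%: precise; 20% to under 50%: moderately precise; 50% or more: imprecise) → precise

Rough 95% range (±2 SE): 3.2071 ± 0.5556 → (2.6515, 3.7627).

What drives SE(β̂₁): wider spread of x values → smaller SE; larger n (here n = 21) → smaller SE.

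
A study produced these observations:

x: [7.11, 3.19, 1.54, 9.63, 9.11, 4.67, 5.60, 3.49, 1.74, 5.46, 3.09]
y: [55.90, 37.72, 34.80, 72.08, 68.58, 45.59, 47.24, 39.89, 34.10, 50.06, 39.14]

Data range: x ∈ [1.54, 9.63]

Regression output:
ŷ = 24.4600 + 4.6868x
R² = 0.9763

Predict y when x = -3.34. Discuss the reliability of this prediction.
The equation gives ŷ = 8.8061; however x = -3.34 is 4.88 units below the observed range, so this extrapolated value should not be trusted.

Prediction calculation:
ŷ = 24.4600 + 4.6868 × (-3.34)
ŷ = 8.8061

Reliability:
- Data range: x ∈ [1.54, 9.63]
- Prediction point: x = -3.34 is 4.88 units below the observed range → this is EXTRAPOLATION, not interpolation

Why that matters here:
- The standard error of prediction grows with (x − x̄)², and x = -3.34 is far from x̄ = 4.97
- The linear relationship may not hold outside the observed range

Report the number if required, but flag clearly that it is an extrapolation.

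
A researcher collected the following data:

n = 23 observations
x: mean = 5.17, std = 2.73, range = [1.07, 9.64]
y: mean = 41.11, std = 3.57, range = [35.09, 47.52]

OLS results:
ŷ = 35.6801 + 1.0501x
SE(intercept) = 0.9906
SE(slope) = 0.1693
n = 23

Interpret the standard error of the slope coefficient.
SE(slope) = 0.1693 measures the uncertainty in the estimated slope. The coefficient is estimated precisely (SE/|β̂₁| = 16.1%).

What SE measures:
- The standard error quantifies the sampling variability of the coefficient estimate
- It is the estimated standard deviation of β̂₁ across hypothetical repeated samples of the same size
- Smaller SE → more precise estimate

Relative precision:
- SE / |β̂₁| = 0.1693 / 1.0501 = 16.1%
- Rule of thumb (under 20%: precise; 20% to under 50%: moderately precise; 50% or more: imprecise) → precise

Link to interval estimation: a confidence interval for β₁ is β̂₁ ± t* × 0.1693, so SE sets the half-width per unit of t*.

What drives SE(β̂₁): wider spread of x values → smaller SE; more residual scatter → larger SE; larger n (here n = 23) → smaller SE.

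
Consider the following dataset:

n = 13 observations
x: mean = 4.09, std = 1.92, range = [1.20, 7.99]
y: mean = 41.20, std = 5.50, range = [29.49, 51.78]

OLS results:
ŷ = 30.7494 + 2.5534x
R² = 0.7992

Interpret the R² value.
R² = 0.7992 means 79.92% of the variation in y is explained by the linear relationship with x. This indicates a strong fit.

The coefficient of determination R² is the fraction of the total variation in y that the fitted line accounts for.

Here R² = 0.7992:
- Explained: 79.92% of the variation in y
- Unexplained (residual): 100% − 79.92% = 20.08%
- Rule of thumb (below 0.3 weak; 0.3 to below 0.7 moderate; 0.7 and above strong) → strong

Note: R² never decreases when predictors are added, so it should not be used alone to compare models of different size.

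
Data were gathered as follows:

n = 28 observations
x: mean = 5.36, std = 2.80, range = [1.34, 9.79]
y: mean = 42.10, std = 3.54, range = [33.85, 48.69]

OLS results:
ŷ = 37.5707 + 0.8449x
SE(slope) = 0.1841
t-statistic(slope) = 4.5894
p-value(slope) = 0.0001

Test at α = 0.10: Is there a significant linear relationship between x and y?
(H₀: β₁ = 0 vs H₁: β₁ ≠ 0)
Reject H₀: p-value = 0.0001 < α = 0.10. The linear relationship is significant at the 10% level.

Hypothesis test for the slope coefficient:

H₀: β₁ = 0 (no linear relationship)
H₁: β₁ ≠ 0 (linear relationship exists)

Test statistic: t = β̂₁ / SE(β̂₁) = 0.8449 / 0.1841 = 4.5894

p = 0.0001: how often a slope estimate this far from 0 (in SE units) would arise by chance if β₁ were truly 0.

Decision rule: reject H₀ if p-value < α.
p-value = 0.0001 < α = 0.10 → reject H₀.

There is sufficient evidence at the 10% significance level to conclude that a linear relationship exists between x and y.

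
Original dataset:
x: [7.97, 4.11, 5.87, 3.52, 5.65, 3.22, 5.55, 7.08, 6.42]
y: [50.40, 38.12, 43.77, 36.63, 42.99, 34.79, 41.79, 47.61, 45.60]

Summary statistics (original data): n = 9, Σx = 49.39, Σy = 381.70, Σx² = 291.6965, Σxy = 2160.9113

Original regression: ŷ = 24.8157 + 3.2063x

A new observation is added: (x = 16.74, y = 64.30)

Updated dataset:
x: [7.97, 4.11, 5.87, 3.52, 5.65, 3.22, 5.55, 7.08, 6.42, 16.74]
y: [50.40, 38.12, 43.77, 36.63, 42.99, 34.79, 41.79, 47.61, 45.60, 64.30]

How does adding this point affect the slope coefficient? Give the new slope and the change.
Adding the point moves β₁ from 3.2063 to 2.1388, i.e. it decreases by 1.0675 (-33.3%).

x = 16.74 lies well outside the original x-range [3.22, 7.97] (x̄ ≈ 5.49), so this observation has high leverage and can move the slope substantially.

Step 1: Update the sums with the new point (n goes from 9 to 10)
Σx  = 49.39 + 16.74 = 66.13
Σy  = 381.70 + 64.30 = 446.00
Σx² = 291.6965 + 16.74² = 291.6965 + 280.2276 = 571.9241
Σxy = 2160.9113 + 16.74×64.30 = 2160.9113 + 1076.3820 = 3237.2933

Step 2: Recompute the slope with b₁ = (nΣxy − ΣxΣy) / (nΣx² − (Σx)²)
Numerator   = 10×3237.2933 − 66.13×446.00 = 32372.9330 − 29493.9800 = 2878.9530
Denominator = 10×571.9241 − 66.13² = 5719.2410 − 4373.1769 = 1346.0641
b₁(new) = 2878.9530 / 1346.0641 = 2.1388

(Same formula on the original sums: (9×2160.9113 − 49.39×381.70) / (9×291.6965 − 49.39²) = 596.0387 / 185.8964 = 3.2063, matching the given fit.)

Step 3: Change in slope
Δβ₁ = 2.1388 − 3.2063 = -1.0675
Relative change = -1.0675 / 3.2063 × 100% = -33.3%
→ the slope decreases when the point is added.

A high-leverage point only changes the slope if it is off the original line; here y = 64.30 is below the original trend, so the slope decreases.
In practice: refit with and without it and report both if conclusions differ.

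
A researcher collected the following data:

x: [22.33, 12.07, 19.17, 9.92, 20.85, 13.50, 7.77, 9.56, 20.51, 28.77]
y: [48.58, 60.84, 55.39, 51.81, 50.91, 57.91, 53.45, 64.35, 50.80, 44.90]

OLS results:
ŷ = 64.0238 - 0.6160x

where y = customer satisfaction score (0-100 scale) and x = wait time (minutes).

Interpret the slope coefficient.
On average, satisfaction score is about 0.6160 points lower for every extra minute of wait time.

The slope coefficient β₁ = -0.6160 represents the marginal effect of wait time on satisfaction score.

Interpretation:
- Wait time up by 1 minute → predicted satisfaction score decreases by 0.6160 points
- This is a linear approximation: the same per-unit change is assumed across the whole observed x range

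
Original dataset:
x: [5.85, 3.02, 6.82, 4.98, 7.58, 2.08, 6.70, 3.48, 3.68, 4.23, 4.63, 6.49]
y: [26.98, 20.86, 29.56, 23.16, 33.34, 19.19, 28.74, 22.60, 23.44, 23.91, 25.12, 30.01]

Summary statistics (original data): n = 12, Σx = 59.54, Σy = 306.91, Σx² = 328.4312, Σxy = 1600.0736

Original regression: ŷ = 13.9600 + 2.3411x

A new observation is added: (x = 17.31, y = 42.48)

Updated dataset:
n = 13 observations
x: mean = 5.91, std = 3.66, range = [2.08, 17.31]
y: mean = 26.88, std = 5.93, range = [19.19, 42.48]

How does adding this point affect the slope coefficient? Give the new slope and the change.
Adding the point moves β₁ from 2.3411 to 1.5536, i.e. it decreases by 0.7875 (-33.6%).

The new point has HIGH LEVERAGE: x = 17.31 is far from the original mean x̄ = 59.54/12 ≈ 4.96 (original range [2.08, 7.58]).

Step 1: Update the sums with the new point (n goes from 12 to 13)
Σx  = 59.54 + 17.31 = 76.85
Σy  = 306.91 + 42.48 = 349.39
Σx² = 328.4312 + 17.31² = 328.4312 + 299.6361 = 628.0673
Σxy = 1600.0736 + 17.31×42.48 = 1600.0736 + 735.3288 = 2335.4024

Step 2: Recompute the slope with b₁ = (nΣxy − ΣxΣy) / (nΣx² − (Σx)²)
Numerator   = 13×2335.4024 − 76.85×349.39 = 30360.2312 − 26850.6215 = 3509.6097
Denominator = 13×628.0673 − 76.85² = 8164.8749 − 5905.9225 = 2258.9524
b₁(new) = 3509.6097 / 2258.9524 = 1.5536

(Same formula on the original sums: (12×1600.0736 − 59.54×306.91) / (12×328.4312 − 59.54²) = 927.4618 / 396.1628 = 2.3411, matching the given fit.)

Step 3: Change in slope
Δβ₁ = 1.5536 − 2.3411 = -0.7875
Relative change = -0.7875 / 2.3411 × 100% = -33.6%
→ the slope decreases when the point is added.

Because the point sits below the extension of the original line at a high-leverage x, it tilts the fit down.
In practice: refit with and without it and report both if conclusions differ; examine leverage (hᵢ) and Cook's distance rather than deleting it automatically.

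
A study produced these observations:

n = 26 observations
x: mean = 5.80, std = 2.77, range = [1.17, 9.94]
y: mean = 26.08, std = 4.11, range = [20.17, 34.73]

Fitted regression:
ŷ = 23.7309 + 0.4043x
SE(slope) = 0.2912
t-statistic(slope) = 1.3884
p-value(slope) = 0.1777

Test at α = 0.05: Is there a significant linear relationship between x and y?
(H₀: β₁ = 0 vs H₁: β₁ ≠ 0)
p-value = 0.1777 ≥ α = 0.05, so we fail to reject H₀. The relationship is not significant.

Hypothesis test for the slope coefficient:

H₀: β₁ = 0 (no linear relationship)
H₁: β₁ ≠ 0 (linear relationship exists)

Test statistic: t = β̂₁ / SE(β̂₁) = 0.4043 / 0.2912 = 1.3884

The p-value (0.1777) is the probability, under H₀, of a t-statistic at least as extreme as |t| = 1.3884 (two-sided, df = n − 2 = 24).

Decision rule: reject H₀ if p-value < α.
p-value = 0.1777 ≥ α = 0.05 → fail to reject H₀.

Conclusion: the linear association between x and y is not significant at the 5% level.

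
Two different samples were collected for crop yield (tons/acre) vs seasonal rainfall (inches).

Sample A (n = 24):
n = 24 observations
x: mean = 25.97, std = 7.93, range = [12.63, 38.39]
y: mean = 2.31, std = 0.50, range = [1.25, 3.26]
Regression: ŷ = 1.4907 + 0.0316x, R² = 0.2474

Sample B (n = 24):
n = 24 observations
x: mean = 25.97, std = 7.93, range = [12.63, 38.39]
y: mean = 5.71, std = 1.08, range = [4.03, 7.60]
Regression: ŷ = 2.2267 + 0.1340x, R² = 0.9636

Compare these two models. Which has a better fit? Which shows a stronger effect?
Model B has the better fit (R² = 0.9636 vs 0.2474). Model B shows the stronger effect (|β₁| = 0.1340 vs 0.0316).

Model Comparison:

Which explains more variance? (R²)
- Model A: R² = 0.2474 → 24.74% of variance in crop yield explained
- Model B: R² = 0.9636 → 96.36% of variance in crop yield explained
- 0.9636 > 0.2474 → Model B has the better fit

Effect size (slope magnitude):
- Model A: β₁ = 0.0316 → predicted crop yield rises 0.0316 tons/acre per additional inch of rainfall
- Model B: β₁ = 0.1340 → predicted crop yield rises 0.1340 tons/acre per additional inch of rainfall
- |0.0316| < |0.1340| → Model B shows the stronger marginal effect

Note: The two samples could reflect different populations, time periods, or measurement quality.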